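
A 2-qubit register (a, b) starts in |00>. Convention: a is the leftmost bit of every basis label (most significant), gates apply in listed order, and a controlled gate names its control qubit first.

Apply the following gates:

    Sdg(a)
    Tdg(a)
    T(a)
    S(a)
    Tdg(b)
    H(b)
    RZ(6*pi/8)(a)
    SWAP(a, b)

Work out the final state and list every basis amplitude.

The resulting statevector has amplitude -sqrt(2)*exp(5*I*pi/8)/2 on |00>, 0 on |01>, -sqrt(2)*exp(5*I*pi/8)/2 on |10>, 0 on |11>. Key observation: steps 1-4 multiply out to the identity, so the circuit reduces to the remaining gates.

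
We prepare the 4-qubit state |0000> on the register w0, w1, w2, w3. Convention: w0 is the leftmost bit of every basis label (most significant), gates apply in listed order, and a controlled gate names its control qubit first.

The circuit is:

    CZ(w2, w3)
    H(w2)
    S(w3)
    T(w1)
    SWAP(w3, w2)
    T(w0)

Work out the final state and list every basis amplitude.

After the circuit, the state carries amplitude sqrt(2)/2 on |0000>, sqrt(2)/2 on |0001>, and 0 on every other basis state.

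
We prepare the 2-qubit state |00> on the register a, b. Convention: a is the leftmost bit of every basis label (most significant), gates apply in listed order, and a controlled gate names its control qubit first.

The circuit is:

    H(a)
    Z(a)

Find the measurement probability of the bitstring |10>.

Outcome |10> occurs with probability 1/2.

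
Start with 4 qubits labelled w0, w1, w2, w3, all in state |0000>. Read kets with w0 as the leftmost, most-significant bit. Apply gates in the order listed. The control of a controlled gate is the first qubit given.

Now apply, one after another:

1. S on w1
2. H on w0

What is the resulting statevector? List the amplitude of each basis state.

The resulting statevector has amplitude sqrt(2)/2 on |0000>, sqrt(2)/2 on |1000>, and 0 on every other basis state.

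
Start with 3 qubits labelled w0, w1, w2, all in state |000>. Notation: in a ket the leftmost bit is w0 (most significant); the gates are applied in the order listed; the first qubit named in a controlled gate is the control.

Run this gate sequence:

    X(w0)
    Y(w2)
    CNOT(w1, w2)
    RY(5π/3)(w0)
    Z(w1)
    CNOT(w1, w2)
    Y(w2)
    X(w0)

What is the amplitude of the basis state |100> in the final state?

The final state's coefficient on |100> equals -1/2.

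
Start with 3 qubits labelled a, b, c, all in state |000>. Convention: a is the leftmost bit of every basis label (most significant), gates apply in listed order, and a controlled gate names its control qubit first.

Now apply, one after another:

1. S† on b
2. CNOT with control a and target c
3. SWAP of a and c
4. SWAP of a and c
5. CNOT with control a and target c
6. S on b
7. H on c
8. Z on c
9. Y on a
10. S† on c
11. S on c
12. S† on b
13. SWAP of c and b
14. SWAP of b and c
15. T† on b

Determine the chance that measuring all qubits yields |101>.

The probability of measuring |101> is 1/2. Key observation: the block from step 1 through step 6 cancels to the identity and can be dropped.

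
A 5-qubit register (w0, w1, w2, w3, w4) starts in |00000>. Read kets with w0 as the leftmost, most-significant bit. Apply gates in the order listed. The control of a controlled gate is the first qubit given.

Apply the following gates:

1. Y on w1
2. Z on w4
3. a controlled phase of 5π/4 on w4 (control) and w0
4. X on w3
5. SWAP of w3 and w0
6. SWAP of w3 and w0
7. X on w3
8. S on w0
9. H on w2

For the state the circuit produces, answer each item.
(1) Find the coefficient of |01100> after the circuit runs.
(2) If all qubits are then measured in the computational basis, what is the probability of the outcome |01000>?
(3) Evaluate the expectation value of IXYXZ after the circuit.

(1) The final state's coefficient on |01100> equals sqrt(2)*I/2. Key observation: steps 4-7 multiply out to the identity, so the circuit reduces to the remaining gates.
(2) A full measurement returns |01000> with probability 1/2.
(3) The observable IXYXZ averages to 0.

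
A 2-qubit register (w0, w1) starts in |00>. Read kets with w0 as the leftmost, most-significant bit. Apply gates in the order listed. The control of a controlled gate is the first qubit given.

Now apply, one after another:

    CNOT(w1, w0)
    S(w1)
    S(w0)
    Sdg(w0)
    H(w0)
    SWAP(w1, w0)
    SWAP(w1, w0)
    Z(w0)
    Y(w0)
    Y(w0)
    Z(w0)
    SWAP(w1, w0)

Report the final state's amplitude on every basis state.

After the circuit, the state carries amplitude sqrt(2)/2 on |00>, sqrt(2)/2 on |01>, 0 on |10>, 0 on |11>. Key observation: gates 7-12 undo each other exactly, leaving only the rest of the circuit to track.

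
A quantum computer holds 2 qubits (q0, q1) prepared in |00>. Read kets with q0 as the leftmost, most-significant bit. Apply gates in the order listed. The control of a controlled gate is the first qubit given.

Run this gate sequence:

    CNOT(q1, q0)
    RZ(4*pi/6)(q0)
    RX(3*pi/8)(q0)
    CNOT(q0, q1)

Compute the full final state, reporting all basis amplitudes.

After the circuit, the state carries amplitude -exp(2*I*pi/3)*cos(3*pi/16) on |00>, 0 on |01>, 0 on |10>, -exp(I*pi/6)*sin(3*pi/16) on |11>.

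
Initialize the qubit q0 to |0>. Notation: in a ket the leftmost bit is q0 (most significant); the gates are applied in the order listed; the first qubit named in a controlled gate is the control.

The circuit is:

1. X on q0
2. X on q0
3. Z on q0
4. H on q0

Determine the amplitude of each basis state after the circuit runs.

After the circuit, the state carries amplitude sqrt(2)/2 on |0>, sqrt(2)/2 on |1>.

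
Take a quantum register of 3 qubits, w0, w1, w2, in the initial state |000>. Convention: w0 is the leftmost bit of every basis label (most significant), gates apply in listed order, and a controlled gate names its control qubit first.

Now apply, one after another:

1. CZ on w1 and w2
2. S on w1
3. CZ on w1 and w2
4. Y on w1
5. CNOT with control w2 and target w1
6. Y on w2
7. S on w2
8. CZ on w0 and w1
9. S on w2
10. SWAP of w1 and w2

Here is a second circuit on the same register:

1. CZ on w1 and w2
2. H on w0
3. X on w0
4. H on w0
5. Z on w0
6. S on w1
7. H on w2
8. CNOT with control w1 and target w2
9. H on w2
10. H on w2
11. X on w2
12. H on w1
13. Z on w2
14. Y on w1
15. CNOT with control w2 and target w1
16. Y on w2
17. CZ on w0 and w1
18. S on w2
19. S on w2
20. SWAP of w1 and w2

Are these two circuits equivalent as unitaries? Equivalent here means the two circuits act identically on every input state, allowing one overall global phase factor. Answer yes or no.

No: there is an input state on which the two circuits produce genuinely different outputs (not merely differing by a phase).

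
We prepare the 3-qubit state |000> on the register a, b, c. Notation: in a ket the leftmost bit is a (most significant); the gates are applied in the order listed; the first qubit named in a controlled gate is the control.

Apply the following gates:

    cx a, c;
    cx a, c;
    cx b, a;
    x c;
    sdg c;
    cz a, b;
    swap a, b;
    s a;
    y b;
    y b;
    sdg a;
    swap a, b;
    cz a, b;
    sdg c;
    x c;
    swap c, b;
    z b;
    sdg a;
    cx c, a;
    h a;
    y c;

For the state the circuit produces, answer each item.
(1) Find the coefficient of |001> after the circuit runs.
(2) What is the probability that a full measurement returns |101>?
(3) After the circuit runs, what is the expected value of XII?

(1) |001> carries amplitude -sqrt(2)*I/2 in the final state. Key observation: steps 6-13 multiply out to the identity, so the circuit reduces to the remaining gates.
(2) The probability of measuring |101> is 1/2.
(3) The expectation value of XII is 1.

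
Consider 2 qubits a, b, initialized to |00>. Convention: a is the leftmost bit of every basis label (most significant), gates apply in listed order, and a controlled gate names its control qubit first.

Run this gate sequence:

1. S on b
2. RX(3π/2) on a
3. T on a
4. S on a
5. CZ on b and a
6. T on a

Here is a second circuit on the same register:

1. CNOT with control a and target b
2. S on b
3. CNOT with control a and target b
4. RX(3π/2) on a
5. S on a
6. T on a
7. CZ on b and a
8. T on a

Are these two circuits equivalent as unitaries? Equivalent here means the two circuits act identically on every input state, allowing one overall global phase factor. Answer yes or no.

No, they are not equivalent — no single phase factor reconciles the two unitaries.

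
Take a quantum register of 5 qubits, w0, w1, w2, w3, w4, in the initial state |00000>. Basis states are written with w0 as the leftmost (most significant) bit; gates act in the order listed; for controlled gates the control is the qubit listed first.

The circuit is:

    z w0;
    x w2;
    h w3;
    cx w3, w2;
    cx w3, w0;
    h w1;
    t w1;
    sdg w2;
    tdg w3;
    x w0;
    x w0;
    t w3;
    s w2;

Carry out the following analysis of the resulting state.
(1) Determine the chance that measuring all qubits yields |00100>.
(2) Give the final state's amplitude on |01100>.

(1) Outcome |00100> occurs with probability 1/4. Key observation: steps 8-13 multiply out to the identity, so the circuit reduces to the remaining gates.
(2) |01100> carries amplitude exp(I*pi/4)/2 in the final state.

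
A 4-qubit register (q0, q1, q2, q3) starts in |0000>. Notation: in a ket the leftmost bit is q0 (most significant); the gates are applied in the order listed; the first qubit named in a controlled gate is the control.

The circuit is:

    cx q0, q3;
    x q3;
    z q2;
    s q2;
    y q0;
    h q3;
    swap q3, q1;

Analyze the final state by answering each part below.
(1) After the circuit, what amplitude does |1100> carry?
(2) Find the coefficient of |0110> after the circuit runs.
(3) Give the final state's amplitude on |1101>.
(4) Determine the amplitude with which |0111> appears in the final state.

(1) |1100> carries amplitude -sqrt(2)*I/2 in the final state.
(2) The amplitude on |0110> is 0.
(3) The amplitude on |1101> is 0.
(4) The final state's coefficient on |0111> equals 0.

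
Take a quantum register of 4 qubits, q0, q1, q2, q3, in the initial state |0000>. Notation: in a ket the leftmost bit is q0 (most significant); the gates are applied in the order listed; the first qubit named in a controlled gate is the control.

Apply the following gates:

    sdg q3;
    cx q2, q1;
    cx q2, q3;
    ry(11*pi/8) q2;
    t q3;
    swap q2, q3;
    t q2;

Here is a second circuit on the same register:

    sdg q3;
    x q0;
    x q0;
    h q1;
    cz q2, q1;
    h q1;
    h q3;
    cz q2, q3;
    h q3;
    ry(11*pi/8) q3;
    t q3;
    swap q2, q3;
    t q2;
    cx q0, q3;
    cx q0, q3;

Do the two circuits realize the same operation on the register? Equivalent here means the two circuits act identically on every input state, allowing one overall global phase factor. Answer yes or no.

No — the two circuits implement different unitaries, even allowing a global phase.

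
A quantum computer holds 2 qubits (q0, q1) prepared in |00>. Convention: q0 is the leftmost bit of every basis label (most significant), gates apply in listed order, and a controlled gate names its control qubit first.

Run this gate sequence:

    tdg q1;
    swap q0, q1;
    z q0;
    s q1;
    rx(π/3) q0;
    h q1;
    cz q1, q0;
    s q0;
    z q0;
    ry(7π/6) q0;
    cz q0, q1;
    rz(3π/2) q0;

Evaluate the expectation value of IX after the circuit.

The expectation value of IX is -sqrt(3)/2.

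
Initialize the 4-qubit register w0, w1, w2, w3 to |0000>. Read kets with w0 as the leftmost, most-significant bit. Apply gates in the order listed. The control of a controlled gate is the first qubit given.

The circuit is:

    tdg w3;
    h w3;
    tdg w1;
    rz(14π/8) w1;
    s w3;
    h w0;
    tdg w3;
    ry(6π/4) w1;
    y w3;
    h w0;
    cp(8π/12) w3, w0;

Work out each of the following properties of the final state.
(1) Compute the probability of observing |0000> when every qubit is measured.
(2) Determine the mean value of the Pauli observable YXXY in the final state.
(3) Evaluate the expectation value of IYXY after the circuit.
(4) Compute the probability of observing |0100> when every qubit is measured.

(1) Outcome |0000> occurs with probability 1/4.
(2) The expectation value of YXXY is 0.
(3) The observable IYXY averages to 0.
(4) A full measurement returns |0100> with probability 1/4.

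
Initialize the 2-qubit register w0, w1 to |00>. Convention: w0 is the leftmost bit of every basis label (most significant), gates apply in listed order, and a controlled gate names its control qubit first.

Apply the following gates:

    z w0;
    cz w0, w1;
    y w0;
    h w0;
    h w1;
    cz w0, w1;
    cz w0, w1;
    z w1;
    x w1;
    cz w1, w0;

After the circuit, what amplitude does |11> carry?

The amplitude on |11> is I/2.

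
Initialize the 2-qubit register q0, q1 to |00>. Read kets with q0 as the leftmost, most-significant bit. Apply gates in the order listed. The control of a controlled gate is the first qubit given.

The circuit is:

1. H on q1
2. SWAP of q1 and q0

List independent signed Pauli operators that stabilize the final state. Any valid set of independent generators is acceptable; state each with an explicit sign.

The stabilizer group can be generated by +XI, +IZ, among other valid generating sets.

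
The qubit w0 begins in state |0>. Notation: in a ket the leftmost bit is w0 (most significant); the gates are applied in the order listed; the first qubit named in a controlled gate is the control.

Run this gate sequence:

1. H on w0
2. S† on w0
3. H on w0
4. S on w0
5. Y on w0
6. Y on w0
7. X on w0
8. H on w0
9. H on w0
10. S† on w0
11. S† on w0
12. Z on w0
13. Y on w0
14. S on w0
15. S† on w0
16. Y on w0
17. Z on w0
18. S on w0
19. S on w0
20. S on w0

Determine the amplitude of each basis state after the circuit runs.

The resulting statevector has amplitude -1/2 + I/2 on |0>, 1/2 + I/2 on |1>. Key observation: the block from step 11 through step 18 cancels to the identity and can be dropped.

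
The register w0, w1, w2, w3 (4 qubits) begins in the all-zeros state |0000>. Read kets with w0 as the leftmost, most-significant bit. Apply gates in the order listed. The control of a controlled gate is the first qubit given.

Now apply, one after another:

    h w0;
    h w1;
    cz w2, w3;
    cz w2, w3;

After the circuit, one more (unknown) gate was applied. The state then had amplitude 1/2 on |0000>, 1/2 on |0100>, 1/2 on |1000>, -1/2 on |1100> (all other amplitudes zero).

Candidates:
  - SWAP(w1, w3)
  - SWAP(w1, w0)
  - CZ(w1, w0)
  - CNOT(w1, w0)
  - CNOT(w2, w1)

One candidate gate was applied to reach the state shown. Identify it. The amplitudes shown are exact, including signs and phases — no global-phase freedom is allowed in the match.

The applied gate was CZ(w1, w0).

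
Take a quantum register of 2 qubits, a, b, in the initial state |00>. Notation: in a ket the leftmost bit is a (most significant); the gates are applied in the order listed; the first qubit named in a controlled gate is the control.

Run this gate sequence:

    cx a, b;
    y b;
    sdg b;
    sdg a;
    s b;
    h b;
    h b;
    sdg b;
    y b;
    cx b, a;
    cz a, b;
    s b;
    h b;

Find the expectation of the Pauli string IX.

In the final state, IX has expectation 1.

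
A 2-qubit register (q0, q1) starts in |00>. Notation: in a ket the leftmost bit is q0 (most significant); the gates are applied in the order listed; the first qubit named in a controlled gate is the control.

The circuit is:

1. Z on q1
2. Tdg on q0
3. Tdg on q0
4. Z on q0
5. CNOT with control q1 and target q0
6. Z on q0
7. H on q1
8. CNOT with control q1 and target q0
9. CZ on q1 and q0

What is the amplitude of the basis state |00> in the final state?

|00> carries amplitude sqrt(2)/2 in the final state.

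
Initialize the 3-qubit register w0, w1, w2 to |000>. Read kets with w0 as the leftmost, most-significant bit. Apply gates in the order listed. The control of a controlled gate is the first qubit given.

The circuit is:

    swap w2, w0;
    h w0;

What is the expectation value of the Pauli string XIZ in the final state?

In the final state, XIZ has expectation 1.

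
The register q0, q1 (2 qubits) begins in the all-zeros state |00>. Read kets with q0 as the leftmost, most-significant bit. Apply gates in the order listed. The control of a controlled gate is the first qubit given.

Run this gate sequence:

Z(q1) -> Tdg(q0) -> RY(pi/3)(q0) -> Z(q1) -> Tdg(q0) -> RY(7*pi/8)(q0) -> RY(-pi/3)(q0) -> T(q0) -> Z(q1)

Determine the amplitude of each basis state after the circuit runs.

After the circuit, the state carries amplitude sqrt(3)*sin(11*pi/48)/2 + exp(3*I*pi/4)*sin(13*pi/48)/2 on |00>, 0 on |01>, sqrt(3)*cos(7*pi/16)/4 + sin(7*pi/16)/4 - sqrt(3)*exp(I*pi/4)*cos(7*pi/16)/4 + 3*exp(I*pi/4)*sin(7*pi/16)/4 on |10>, 0 on |11>.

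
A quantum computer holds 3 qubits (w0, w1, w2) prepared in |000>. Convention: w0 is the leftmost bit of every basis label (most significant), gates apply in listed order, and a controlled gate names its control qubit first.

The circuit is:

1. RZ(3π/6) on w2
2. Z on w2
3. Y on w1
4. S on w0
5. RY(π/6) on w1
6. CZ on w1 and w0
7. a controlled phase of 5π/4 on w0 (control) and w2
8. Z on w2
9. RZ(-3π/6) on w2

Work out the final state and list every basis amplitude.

After the circuit, the state carries amplitude I*(-sqrt(6) + sqrt(2))/4 on |000>, I*(sqrt(2) + sqrt(6))/4 on |010>, and 0 on every other basis state.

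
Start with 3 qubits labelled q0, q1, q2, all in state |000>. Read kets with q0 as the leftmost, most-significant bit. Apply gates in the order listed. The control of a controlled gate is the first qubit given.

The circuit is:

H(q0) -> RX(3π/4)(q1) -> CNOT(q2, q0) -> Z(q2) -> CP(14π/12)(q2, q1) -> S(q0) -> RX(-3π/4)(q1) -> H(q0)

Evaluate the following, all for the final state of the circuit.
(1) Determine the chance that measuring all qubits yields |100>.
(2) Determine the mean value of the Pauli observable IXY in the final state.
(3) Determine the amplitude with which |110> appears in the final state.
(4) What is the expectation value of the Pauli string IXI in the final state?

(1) Outcome |100> occurs with probability 1/2.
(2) The observable IXY averages to 0.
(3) The final state's coefficient on |110> equals 0.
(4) In the final state, IXI has expectation 0.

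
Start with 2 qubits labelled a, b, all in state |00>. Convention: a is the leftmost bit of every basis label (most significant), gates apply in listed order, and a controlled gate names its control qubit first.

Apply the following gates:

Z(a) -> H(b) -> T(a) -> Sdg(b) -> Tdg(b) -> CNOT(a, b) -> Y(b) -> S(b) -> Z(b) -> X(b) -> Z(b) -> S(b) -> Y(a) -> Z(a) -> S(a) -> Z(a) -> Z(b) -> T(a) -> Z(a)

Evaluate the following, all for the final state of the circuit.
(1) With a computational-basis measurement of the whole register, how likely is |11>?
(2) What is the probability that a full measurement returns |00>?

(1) The probability of measuring |11> is 1/2.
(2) A full measurement returns |00> with probability 0.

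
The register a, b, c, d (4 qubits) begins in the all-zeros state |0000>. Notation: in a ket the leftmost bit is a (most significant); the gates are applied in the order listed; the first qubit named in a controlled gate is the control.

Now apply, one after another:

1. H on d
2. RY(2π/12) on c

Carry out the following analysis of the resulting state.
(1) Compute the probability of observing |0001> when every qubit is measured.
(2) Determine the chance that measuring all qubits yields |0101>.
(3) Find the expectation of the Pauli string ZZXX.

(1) Outcome |0001> occurs with probability sqrt(3)/8 + 1/4.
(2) Outcome |0101> occurs with probability 0.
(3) The expectation value of ZZXX is 1/2.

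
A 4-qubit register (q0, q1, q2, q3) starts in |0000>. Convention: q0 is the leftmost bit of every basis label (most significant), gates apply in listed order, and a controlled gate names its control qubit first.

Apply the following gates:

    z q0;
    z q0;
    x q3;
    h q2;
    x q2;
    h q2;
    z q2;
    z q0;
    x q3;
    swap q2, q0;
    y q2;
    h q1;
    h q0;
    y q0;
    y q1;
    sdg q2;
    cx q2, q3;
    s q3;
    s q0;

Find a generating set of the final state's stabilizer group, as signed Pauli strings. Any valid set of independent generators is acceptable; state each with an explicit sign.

One valid set of independent stabilizer generators is -YIII, -IXII, -IIZI, -IIIZ (any independent generating set of the same group is equally correct). Key observation: gates 4-7 undo each other exactly, leaving only the rest of the circuit to track.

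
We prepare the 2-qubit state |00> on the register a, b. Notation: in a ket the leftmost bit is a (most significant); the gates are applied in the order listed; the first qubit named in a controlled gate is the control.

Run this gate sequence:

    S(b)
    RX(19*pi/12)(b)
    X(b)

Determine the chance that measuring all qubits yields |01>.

The probability of measuring |01> is -sqrt(2)/8 + sqrt(6)/8 + 1/2.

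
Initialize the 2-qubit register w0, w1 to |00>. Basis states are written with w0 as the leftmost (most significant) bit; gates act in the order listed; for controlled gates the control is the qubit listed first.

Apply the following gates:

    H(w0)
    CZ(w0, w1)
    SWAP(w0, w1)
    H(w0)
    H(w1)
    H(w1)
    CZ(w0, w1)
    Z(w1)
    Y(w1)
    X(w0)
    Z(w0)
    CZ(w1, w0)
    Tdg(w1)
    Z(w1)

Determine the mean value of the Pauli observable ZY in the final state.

The expectation value of ZY is 0.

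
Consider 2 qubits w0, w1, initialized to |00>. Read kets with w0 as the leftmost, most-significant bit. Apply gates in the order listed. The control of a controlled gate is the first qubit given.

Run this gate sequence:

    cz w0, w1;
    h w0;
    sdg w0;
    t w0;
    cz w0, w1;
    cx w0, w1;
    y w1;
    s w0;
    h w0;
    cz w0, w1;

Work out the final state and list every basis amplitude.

The final amplitudes are -exp(3*I*pi/4)/2 on |00>, I/2 on |01>, exp(3*I*pi/4)/2 on |10>, -I/2 on |11>.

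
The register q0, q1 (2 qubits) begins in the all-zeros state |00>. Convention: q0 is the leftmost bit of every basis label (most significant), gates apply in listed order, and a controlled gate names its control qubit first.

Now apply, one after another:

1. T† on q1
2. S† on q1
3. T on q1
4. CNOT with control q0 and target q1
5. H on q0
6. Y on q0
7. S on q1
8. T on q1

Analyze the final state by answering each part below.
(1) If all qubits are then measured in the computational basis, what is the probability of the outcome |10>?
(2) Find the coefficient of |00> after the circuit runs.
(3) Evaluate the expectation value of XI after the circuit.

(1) Outcome |10> occurs with probability 1/2.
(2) The final state's coefficient on |00> equals -sqrt(2)*I/2.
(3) The expectation value of XI is -1.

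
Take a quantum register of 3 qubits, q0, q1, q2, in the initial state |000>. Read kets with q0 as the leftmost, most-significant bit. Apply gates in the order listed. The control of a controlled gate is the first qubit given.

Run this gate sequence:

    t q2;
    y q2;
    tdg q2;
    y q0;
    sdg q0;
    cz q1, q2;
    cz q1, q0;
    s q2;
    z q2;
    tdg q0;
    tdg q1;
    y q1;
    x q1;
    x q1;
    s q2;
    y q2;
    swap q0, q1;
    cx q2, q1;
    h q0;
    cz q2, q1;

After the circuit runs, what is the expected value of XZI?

The observable XZI averages to 1.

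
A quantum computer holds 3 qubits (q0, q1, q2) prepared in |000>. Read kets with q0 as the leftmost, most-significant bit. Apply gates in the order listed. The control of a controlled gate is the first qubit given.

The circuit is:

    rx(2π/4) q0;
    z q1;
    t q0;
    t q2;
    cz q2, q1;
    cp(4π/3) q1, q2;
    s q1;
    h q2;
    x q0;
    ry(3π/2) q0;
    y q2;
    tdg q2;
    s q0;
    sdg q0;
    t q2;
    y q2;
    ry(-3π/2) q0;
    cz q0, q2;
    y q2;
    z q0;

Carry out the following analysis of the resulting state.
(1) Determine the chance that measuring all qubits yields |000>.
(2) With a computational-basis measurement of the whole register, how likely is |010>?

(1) Outcome |000> occurs with probability 1/4.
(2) A full measurement returns |010> with probability 0.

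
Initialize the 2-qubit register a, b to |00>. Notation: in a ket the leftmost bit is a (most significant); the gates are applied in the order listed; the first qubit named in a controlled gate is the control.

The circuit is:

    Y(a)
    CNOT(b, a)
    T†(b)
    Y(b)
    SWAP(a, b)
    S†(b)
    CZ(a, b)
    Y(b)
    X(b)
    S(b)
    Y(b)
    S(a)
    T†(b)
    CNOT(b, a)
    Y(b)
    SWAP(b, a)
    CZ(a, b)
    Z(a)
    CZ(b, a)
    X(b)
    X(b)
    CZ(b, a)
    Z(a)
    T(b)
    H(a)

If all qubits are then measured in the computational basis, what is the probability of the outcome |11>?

The probability of measuring |11> is 1/2. Key observation: steps 18-23 multiply out to the identity, so the circuit reduces to the remaining gates.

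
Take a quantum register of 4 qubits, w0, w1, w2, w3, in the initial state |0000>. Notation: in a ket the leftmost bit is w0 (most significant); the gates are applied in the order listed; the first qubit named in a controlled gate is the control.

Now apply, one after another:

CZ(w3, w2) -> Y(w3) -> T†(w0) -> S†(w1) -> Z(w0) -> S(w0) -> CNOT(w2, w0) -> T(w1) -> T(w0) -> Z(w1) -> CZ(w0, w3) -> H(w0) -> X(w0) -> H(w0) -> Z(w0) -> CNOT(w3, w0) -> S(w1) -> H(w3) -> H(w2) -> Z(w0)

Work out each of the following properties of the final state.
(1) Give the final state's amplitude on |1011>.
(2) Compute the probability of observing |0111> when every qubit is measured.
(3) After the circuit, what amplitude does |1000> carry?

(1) The final state's coefficient on |1011> equals I/2. Key observation: the block from step 12 through step 15 cancels to the identity and can be dropped.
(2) A full measurement returns |0111> with probability 0.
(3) |1000> carries amplitude -I/2 in the final state.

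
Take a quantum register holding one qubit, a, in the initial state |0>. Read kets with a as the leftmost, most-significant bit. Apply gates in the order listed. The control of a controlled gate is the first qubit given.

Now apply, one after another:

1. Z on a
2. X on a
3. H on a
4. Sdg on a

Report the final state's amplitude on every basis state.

The final amplitudes are sqrt(2)/2 on |0>, sqrt(2)*I/2 on |1>.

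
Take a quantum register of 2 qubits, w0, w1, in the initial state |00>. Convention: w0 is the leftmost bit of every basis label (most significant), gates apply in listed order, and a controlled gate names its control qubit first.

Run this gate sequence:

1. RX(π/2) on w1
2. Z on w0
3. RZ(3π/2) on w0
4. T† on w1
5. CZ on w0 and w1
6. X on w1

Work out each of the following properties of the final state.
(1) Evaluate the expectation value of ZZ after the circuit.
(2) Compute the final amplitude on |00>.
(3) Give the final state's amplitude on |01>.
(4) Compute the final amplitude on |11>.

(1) The expectation value of ZZ is 0.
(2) |00> carries amplitude sqrt(2)*I/2 in the final state.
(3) |01> carries amplitude -sqrt(2)*exp(I*pi/4)/2 in the final state.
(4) The amplitude on |11> is 0.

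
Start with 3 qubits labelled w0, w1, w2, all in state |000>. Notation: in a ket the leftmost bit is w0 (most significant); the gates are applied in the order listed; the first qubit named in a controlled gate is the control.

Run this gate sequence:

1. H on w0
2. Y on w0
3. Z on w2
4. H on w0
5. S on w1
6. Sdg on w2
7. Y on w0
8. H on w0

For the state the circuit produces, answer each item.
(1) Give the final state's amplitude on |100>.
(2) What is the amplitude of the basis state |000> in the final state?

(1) The final state's coefficient on |100> equals -sqrt(2)/2.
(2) The final state's coefficient on |000> equals -sqrt(2)/2.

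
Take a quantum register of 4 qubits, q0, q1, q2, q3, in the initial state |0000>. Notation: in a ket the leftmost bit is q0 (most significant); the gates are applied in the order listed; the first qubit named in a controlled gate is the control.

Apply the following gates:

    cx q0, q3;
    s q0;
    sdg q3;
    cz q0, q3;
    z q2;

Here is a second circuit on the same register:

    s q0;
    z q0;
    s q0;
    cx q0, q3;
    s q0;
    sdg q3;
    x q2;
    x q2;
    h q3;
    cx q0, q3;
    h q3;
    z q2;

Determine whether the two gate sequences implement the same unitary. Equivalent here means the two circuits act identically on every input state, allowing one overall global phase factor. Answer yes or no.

Yes: on every input state the two circuits agree up to one overall phase factor.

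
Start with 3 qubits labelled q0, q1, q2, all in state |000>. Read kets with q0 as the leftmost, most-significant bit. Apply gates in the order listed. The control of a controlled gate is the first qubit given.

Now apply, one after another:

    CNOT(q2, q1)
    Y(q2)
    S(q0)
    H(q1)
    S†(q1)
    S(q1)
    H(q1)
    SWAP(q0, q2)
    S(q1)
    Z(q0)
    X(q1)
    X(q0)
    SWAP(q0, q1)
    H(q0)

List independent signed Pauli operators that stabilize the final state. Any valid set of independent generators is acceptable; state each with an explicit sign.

The final state is stabilized by the group generated by -XII, +IZI, +IIZ; other independent generating sets are equally valid. Key observation: gates 4-7 undo each other exactly, leaving only the rest of the circuit to track.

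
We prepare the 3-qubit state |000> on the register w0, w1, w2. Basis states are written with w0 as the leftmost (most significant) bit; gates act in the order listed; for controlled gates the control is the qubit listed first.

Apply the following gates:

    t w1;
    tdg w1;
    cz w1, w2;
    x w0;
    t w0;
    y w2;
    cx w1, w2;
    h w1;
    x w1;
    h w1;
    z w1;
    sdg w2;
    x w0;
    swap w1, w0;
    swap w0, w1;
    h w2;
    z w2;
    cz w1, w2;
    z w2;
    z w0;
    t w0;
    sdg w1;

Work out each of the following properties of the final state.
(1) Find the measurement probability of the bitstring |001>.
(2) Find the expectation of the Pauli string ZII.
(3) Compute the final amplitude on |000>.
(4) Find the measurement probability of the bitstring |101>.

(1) The probability of measuring |001> is 1/2. Key observation: steps 8-11 multiply out to the identity, so the circuit reduces to the remaining gates.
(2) The observable ZII averages to 1.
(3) |000> carries amplitude sqrt(2)*exp(I*pi/4)/2 in the final state.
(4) Outcome |101> occurs with probability 0.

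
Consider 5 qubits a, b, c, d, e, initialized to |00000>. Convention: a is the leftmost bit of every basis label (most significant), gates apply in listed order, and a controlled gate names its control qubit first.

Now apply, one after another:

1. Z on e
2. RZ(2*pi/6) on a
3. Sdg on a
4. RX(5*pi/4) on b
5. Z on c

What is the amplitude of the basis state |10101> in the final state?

The final state's coefficient on |10101> equals 0.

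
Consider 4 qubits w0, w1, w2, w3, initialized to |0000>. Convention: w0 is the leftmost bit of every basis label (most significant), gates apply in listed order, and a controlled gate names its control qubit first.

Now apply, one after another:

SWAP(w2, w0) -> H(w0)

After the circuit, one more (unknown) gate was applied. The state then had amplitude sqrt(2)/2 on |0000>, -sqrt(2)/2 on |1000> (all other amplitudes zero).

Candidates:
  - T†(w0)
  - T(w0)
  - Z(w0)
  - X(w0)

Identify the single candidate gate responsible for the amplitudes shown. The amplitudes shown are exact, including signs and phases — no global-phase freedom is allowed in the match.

The applied gate was Z(w0).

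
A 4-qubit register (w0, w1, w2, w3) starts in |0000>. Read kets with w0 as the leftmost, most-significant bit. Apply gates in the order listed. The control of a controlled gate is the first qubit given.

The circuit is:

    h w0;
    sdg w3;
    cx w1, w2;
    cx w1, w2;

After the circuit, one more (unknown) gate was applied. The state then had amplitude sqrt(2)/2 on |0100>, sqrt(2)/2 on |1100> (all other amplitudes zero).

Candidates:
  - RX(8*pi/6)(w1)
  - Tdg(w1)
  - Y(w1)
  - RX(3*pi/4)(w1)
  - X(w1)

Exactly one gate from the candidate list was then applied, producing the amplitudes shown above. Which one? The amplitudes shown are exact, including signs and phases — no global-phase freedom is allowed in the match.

It was X(w1) that produced the state shown. Key observation: gates 3-4 undo each other exactly, leaving only the rest of the circuit to track.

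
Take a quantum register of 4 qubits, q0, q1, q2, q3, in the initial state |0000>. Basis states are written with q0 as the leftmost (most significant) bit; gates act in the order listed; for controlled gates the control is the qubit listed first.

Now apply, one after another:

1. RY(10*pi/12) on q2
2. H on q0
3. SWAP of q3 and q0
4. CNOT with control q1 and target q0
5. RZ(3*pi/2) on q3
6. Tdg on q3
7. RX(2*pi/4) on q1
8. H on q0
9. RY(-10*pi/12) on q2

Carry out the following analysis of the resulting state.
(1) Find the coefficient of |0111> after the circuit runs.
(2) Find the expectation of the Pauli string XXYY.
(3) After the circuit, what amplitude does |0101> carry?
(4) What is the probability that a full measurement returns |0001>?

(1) The final state's coefficient on |0111> equals 0.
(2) The observable XXYY averages to 0.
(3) The final state's coefficient on |0101> equals sqrt(2)/4.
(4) Outcome |0001> occurs with probability 1/8.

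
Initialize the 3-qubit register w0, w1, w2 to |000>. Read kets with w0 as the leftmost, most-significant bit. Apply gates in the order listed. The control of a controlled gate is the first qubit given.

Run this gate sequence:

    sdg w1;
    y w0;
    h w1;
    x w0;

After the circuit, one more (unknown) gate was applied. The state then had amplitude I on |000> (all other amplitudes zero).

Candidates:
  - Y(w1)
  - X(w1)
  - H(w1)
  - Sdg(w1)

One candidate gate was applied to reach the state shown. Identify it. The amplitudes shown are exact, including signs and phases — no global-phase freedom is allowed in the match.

The unique candidate consistent with the amplitudes is H(w1).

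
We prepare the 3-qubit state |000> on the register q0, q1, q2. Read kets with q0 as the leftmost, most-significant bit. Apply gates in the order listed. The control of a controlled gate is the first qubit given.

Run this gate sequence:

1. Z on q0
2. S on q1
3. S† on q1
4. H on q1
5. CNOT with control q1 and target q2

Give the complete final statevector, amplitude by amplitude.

The resulting statevector has amplitude sqrt(2)/2 on |000>, sqrt(2)/2 on |011>, and 0 on every other basis state. Key observation: steps 2-3 multiply out to the identity, so the circuit reduces to the remaining gates.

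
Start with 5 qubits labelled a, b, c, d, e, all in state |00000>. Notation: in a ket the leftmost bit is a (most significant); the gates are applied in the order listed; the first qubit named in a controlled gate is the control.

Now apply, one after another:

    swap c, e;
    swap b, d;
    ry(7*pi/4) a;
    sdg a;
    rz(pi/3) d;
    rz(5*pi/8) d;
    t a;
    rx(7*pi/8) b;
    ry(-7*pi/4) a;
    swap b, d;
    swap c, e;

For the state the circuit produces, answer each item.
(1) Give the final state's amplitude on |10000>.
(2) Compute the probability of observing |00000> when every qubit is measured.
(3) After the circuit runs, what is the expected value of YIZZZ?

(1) The final state's coefficient on |10000> equals sqrt(1/2 - sqrt(2)/4)*sqrt(sqrt(2)/4 + 1/2)*exp(-23*I*pi/48)*cos(7*pi/16) + I*sqrt(1/2 - sqrt(2)/4)*sqrt(sqrt(2)/4 + 1/2)*exp(-11*I*pi/48)*cos(7*pi/16).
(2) The probability of measuring |00000> is (2 - sqrt(sqrt(2) + 2))*(sqrt(2) + 6)/32.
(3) The expectation value of YIZZZ is -sqrt(1/2 - sqrt(2)/4)*sqrt(sqrt(2)/4 + 1/2)*exp(I*pi/4)*sin(7*pi/16)**2 + sqrt(1/2 - sqrt(2)/4)*sqrt(sqrt(2)/4 + 1/2)*exp(-I*pi/4)*cos(7*pi/16)**2 + sqrt(1/2 - sqrt(2)/4)*sqrt(sqrt(2)/4 + 1/2)*exp(I*pi/4)*cos(7*pi/16)**2 - sqrt(1/2 - sqrt(2)/4)*sqrt(sqrt(2)/4 + 1/2)*exp(-I*pi/4)*sin(7*pi/16)**2.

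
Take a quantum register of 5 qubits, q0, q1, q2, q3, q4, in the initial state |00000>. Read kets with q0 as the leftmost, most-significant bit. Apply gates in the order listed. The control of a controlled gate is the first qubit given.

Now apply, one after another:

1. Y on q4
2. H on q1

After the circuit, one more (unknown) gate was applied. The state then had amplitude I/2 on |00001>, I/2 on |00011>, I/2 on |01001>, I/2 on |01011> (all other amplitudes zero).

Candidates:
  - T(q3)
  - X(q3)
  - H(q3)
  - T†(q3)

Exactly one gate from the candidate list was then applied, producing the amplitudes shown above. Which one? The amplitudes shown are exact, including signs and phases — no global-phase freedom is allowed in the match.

The unique candidate consistent with the amplitudes is H(q3).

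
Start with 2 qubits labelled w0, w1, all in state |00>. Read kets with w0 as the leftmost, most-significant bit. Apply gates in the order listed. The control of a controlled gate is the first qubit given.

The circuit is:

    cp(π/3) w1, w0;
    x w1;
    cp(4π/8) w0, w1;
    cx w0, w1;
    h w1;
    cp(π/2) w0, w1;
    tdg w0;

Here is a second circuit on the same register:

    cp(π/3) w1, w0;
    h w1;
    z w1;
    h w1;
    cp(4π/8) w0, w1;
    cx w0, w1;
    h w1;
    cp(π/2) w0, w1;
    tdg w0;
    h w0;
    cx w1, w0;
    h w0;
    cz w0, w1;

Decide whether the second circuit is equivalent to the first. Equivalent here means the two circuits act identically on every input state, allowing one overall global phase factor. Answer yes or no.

Yes, they are equivalent — the unitaries differ by at most a global phase.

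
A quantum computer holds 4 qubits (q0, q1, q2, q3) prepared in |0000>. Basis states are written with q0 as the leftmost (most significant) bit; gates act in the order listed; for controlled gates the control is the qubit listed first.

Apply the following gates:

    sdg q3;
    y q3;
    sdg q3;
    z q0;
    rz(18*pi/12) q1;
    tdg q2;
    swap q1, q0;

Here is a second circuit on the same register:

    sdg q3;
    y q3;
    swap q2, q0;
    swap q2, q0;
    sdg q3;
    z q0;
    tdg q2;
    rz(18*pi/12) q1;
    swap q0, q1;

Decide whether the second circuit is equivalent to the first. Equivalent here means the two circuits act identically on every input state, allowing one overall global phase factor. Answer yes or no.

Yes — the two circuits implement the same unitary up to a global phase.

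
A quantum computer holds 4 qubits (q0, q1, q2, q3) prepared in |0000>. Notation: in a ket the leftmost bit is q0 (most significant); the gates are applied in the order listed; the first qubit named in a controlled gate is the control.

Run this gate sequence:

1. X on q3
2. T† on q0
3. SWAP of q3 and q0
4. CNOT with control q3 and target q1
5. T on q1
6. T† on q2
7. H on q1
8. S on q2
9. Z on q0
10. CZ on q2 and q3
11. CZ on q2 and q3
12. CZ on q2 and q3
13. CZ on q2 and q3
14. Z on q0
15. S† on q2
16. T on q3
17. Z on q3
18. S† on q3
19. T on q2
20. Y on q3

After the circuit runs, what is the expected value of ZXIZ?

The observable ZXIZ averages to 1.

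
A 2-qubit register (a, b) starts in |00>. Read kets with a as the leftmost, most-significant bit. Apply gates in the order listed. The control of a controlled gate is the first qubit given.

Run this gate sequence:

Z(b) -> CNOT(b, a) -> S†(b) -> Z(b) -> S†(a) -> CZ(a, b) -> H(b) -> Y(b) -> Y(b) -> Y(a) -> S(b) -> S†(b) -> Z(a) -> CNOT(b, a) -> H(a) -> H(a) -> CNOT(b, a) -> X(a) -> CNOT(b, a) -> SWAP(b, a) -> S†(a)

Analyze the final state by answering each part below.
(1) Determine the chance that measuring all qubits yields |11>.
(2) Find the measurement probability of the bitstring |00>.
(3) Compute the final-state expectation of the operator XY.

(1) Outcome |11> occurs with probability 1/2. Key observation: the block from step 15 through step 16 cancels to the identity and can be dropped.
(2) A full measurement returns |00> with probability 1/2.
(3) The expectation value of XY is -1.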